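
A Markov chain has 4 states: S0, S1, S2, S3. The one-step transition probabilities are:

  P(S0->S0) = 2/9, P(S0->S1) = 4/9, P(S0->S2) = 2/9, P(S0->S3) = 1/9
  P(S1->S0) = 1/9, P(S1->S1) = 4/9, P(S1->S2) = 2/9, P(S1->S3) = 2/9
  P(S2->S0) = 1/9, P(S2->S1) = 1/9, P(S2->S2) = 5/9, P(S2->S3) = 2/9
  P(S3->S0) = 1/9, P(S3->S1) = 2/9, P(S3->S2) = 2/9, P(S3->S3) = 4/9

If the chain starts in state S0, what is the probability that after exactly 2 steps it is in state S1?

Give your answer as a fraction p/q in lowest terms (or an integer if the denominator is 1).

Computing P^2 by repeated multiplication:
P^1 =
  S0: [2/9, 4/9, 2/9, 1/9]
  S1: [1/9, 4/9, 2/9, 2/9]
  S2: [1/9, 1/9, 5/9, 2/9]
  S3: [1/9, 2/9, 2/9, 4/9]
P^2 =
  S0: [11/81, 28/81, 8/27, 2/9]
  S1: [10/81, 26/81, 8/27, 7/27]
  S2: [10/81, 17/81, 11/27, 7/27]
  S3: [10/81, 22/81, 8/27, 25/81]

(P^2)[S0 -> S1] = 28/81

Answer: 28/81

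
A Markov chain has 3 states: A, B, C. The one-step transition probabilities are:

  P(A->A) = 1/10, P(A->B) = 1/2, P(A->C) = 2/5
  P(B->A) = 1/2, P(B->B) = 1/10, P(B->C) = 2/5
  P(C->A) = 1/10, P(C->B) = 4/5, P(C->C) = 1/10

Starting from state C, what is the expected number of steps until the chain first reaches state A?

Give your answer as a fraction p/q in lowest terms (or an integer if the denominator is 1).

Answer: 170/49

Derivation:
Let h_i = expected steps to first reach A from state i.
Boundary: h_A = 0.
First-step equations for the other states:
  h_B = 1 + 1/2*h_A + 1/10*h_B + 2/5*h_C
  h_C = 1 + 1/10*h_A + 4/5*h_B + 1/10*h_C

Substituting h_A = 0 and rearranging gives the linear system (I - Q) h = 1:
  [9/10, -2/5] . (h_B, h_C) = 1
  [-4/5, 9/10] . (h_B, h_C) = 1

Solving yields:
  h_B = 130/49
  h_C = 170/49

Starting state is C, so the expected hitting time is h_C = 170/49.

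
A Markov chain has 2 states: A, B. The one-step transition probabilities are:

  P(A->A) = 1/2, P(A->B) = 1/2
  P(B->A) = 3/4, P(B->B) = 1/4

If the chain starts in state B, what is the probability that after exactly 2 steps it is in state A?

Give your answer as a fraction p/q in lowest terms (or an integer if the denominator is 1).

Answer: 9/16

Derivation:
Computing P^2 by repeated multiplication:
P^1 =
  A: [1/2, 1/2]
  B: [3/4, 1/4]
P^2 =
  A: [5/8, 3/8]
  B: [9/16, 7/16]

(P^2)[B -> A] = 9/16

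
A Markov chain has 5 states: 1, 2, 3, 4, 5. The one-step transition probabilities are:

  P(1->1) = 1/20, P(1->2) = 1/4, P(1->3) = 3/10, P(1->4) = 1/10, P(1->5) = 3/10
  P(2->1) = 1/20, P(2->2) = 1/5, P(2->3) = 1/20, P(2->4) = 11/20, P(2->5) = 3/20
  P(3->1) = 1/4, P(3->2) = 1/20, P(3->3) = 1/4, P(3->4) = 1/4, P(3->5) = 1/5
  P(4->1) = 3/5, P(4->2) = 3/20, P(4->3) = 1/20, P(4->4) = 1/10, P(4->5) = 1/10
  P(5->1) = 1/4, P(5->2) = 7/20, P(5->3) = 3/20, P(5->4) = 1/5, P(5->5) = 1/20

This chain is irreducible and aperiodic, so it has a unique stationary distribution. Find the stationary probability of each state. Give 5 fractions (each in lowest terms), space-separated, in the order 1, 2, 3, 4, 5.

The stationary distribution satisfies pi = pi * P, i.e.:
  pi_1 = 1/20*pi_1 + 1/20*pi_2 + 1/4*pi_3 + 3/5*pi_4 + 1/4*pi_5
  pi_2 = 1/4*pi_1 + 1/5*pi_2 + 1/20*pi_3 + 3/20*pi_4 + 7/20*pi_5
  pi_3 = 3/10*pi_1 + 1/20*pi_2 + 1/4*pi_3 + 1/20*pi_4 + 3/20*pi_5
  pi_4 = 1/10*pi_1 + 11/20*pi_2 + 1/4*pi_3 + 1/10*pi_4 + 1/5*pi_5
  pi_5 = 3/10*pi_1 + 3/20*pi_2 + 1/5*pi_3 + 1/10*pi_4 + 1/20*pi_5
with normalization: pi_1 + pi_2 + pi_3 + pi_4 + pi_5 = 1.

Using the first 4 balance equations plus normalization, the linear system A*pi = b is:
  [-19/20, 1/20, 1/4, 3/5, 1/4] . pi = 0
  [1/4, -4/5, 1/20, 3/20, 7/20] . pi = 0
  [3/10, 1/20, -3/4, 1/20, 3/20] . pi = 0
  [1/10, 11/20, 1/4, -9/10, 1/5] . pi = 0
  [1, 1, 1, 1, 1] . pi = 1

Solving yields:
  pi_1 = 54891/226675
  pi_2 = 45703/226675
  pi_3 = 36027/226675
  pi_4 = 52403/226675
  pi_5 = 37651/226675

Verification (pi * P):
  54891/226675*1/20 + 45703/226675*1/20 + 36027/226675*1/4 + 52403/226675*3/5 + 37651/226675*1/4 = 54891/226675 = pi_1  (ok)
  54891/226675*1/4 + 45703/226675*1/5 + 36027/226675*1/20 + 52403/226675*3/20 + 37651/226675*7/20 = 45703/226675 = pi_2  (ok)
  54891/226675*3/10 + 45703/226675*1/20 + 36027/226675*1/4 + 52403/226675*1/20 + 37651/226675*3/20 = 36027/226675 = pi_3  (ok)
  54891/226675*1/10 + 45703/226675*11/20 + 36027/226675*1/4 + 52403/226675*1/10 + 37651/226675*1/5 = 52403/226675 = pi_4  (ok)
  54891/226675*3/10 + 45703/226675*3/20 + 36027/226675*1/5 + 52403/226675*1/10 + 37651/226675*1/20 = 37651/226675 = pi_5  (ok)

Answer: 54891/226675 45703/226675 36027/226675 52403/226675 37651/226675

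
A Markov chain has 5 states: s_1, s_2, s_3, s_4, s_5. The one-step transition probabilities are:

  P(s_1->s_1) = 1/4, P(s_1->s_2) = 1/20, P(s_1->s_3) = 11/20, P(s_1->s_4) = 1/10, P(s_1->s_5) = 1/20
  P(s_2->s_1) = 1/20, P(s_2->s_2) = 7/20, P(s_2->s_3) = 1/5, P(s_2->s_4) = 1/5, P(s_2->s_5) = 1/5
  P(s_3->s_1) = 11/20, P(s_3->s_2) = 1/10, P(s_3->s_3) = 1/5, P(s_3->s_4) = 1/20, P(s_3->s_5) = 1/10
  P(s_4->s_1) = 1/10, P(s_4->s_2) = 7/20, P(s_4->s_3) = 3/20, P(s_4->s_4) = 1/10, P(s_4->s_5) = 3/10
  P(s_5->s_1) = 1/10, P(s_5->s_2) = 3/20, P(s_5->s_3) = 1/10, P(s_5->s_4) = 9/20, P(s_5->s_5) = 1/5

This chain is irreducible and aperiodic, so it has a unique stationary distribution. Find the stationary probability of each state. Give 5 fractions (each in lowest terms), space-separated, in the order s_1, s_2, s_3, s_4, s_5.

Answer: 26154/106175 19093/106175 27929/106175 672/4247 16199/106175

Derivation:
The stationary distribution satisfies pi = pi * P, i.e.:
  pi_s_1 = 1/4*pi_s_1 + 1/20*pi_s_2 + 11/20*pi_s_3 + 1/10*pi_s_4 + 1/10*pi_s_5
  pi_s_2 = 1/20*pi_s_1 + 7/20*pi_s_2 + 1/10*pi_s_3 + 7/20*pi_s_4 + 3/20*pi_s_5
  pi_s_3 = 11/20*pi_s_1 + 1/5*pi_s_2 + 1/5*pi_s_3 + 3/20*pi_s_4 + 1/10*pi_s_5
  pi_s_4 = 1/10*pi_s_1 + 1/5*pi_s_2 + 1/20*pi_s_3 + 1/10*pi_s_4 + 9/20*pi_s_5
  pi_s_5 = 1/20*pi_s_1 + 1/5*pi_s_2 + 1/10*pi_s_3 + 3/10*pi_s_4 + 1/5*pi_s_5
with normalization: pi_s_1 + pi_s_2 + pi_s_3 + pi_s_4 + pi_s_5 = 1.

Using the first 4 balance equations plus normalization, the linear system A*pi = b is:
  [-3/4, 1/20, 11/20, 1/10, 1/10] . pi = 0
  [1/20, -13/20, 1/10, 7/20, 3/20] . pi = 0
  [11/20, 1/5, -4/5, 3/20, 1/10] . pi = 0
  [1/10, 1/5, 1/20, -9/10, 9/20] . pi = 0
  [1, 1, 1, 1, 1] . pi = 1

Solving yields:
  pi_s_1 = 26154/106175
  pi_s_2 = 19093/106175
  pi_s_3 = 27929/106175
  pi_s_4 = 672/4247
  pi_s_5 = 16199/106175

Verification (pi * P):
  26154/106175*1/4 + 19093/106175*1/20 + 27929/106175*11/20 + 672/4247*1/10 + 16199/106175*1/10 = 26154/106175 = pi_s_1  (ok)
  26154/106175*1/20 + 19093/106175*7/20 + 27929/106175*1/10 + 672/4247*7/20 + 16199/106175*3/20 = 19093/106175 = pi_s_2  (ok)
  26154/106175*11/20 + 19093/106175*1/5 + 27929/106175*1/5 + 672/4247*3/20 + 16199/106175*1/10 = 27929/106175 = pi_s_3  (ok)
  26154/106175*1/10 + 19093/106175*1/5 + 27929/106175*1/20 + 672/4247*1/10 + 16199/106175*9/20 = 672/4247 = pi_s_4  (ok)
  26154/106175*1/20 + 19093/106175*1/5 + 27929/106175*1/10 + 672/4247*3/10 + 16199/106175*1/5 = 16199/106175 = pi_s_5  (ok)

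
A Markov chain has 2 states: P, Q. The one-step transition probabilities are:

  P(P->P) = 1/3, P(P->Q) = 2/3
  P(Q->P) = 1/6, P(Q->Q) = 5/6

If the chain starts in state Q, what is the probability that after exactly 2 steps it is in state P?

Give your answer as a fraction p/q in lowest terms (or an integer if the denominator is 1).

Computing P^2 by repeated multiplication:
P^1 =
  P: [1/3, 2/3]
  Q: [1/6, 5/6]
P^2 =
  P: [2/9, 7/9]
  Q: [7/36, 29/36]

(P^2)[Q -> P] = 7/36

Answer: 7/36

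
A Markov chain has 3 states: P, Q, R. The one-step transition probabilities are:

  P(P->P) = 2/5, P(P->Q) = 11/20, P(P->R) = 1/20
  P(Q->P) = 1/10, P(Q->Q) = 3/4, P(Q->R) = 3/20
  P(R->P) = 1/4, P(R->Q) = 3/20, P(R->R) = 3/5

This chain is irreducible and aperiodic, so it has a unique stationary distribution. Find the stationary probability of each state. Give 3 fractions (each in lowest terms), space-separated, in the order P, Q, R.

The stationary distribution satisfies pi = pi * P, i.e.:
  pi_P = 2/5*pi_P + 1/10*pi_Q + 1/4*pi_R
  pi_Q = 11/20*pi_P + 3/4*pi_Q + 3/20*pi_R
  pi_R = 1/20*pi_P + 3/20*pi_Q + 3/5*pi_R
with normalization: pi_P + pi_Q + pi_R = 1.

Using the first 2 balance equations plus normalization, the linear system A*pi = b is:
  [-3/5, 1/10, 1/4] . pi = 0
  [11/20, -1/4, 3/20] . pi = 0
  [1, 1, 1] . pi = 1

Solving yields:
  pi_P = 31/160
  pi_Q = 91/160
  pi_R = 19/80

Verification (pi * P):
  31/160*2/5 + 91/160*1/10 + 19/80*1/4 = 31/160 = pi_P  (ok)
  31/160*11/20 + 91/160*3/4 + 19/80*3/20 = 91/160 = pi_Q  (ok)
  31/160*1/20 + 91/160*3/20 + 19/80*3/5 = 19/80 = pi_R  (ok)

Answer: 31/160 91/160 19/80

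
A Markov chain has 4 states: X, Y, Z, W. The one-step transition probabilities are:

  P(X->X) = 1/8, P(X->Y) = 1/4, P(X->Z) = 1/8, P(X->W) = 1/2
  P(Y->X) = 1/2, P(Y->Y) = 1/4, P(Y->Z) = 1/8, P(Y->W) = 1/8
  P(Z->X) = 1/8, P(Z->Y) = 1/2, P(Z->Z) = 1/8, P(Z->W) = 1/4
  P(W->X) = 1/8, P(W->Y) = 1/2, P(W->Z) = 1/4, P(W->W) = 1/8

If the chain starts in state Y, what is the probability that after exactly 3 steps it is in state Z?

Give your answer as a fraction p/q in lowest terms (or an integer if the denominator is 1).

Computing P^3 by repeated multiplication:
P^1 =
  X: [1/8, 1/4, 1/8, 1/2]
  Y: [1/2, 1/4, 1/8, 1/8]
  Z: [1/8, 1/2, 1/8, 1/4]
  W: [1/8, 1/2, 1/4, 1/8]
P^2 =
  X: [7/32, 13/32, 3/16, 3/16]
  Y: [7/32, 5/16, 9/64, 21/64]
  Z: [5/16, 11/32, 5/32, 3/16]
  W: [5/16, 11/32, 9/64, 13/64]
P^3 =
  X: [71/256, 11/32, 19/128, 59/256]
  Y: [31/128, 47/128, 85/512, 115/512]
  Z: [65/256, 43/128, 19/128, 67/256]
  W: [65/256, 43/128, 77/512, 133/512]

(P^3)[Y -> Z] = 85/512

Answer: 85/512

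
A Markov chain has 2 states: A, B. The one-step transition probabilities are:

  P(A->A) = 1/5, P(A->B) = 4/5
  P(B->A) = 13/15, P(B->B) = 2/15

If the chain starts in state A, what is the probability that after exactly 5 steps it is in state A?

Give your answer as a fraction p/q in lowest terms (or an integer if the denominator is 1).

Answer: 37/81

Derivation:
Computing P^5 by repeated multiplication:
P^1 =
  A: [1/5, 4/5]
  B: [13/15, 2/15]
P^2 =
  A: [11/15, 4/15]
  B: [13/45, 32/45]
P^3 =
  A: [17/45, 28/45]
  B: [91/135, 44/135]
P^4 =
  A: [83/135, 52/135]
  B: [169/405, 236/405]
P^5 =
  A: [37/81, 44/81]
  B: [143/243, 100/243]

(P^5)[A -> A] = 37/81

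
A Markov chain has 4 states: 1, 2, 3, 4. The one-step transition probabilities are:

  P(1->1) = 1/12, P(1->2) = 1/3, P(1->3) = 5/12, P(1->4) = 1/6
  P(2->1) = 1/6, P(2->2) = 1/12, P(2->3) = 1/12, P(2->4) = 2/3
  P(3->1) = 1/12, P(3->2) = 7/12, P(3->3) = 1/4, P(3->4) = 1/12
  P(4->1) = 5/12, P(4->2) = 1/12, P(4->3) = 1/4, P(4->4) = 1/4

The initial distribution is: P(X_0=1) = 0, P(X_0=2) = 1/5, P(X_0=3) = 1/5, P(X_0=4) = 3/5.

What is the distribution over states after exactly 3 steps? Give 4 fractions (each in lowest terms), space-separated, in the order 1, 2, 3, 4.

Answer: 419/2160 257/960 1031/4320 863/2880

Derivation:
Propagating the distribution step by step (d_{t+1} = d_t * P):
d_0 = (1=0, 2=1/5, 3=1/5, 4=3/5)
  d_1[1] = 0*1/12 + 1/5*1/6 + 1/5*1/12 + 3/5*5/12 = 3/10
  d_1[2] = 0*1/3 + 1/5*1/12 + 1/5*7/12 + 3/5*1/12 = 11/60
  d_1[3] = 0*5/12 + 1/5*1/12 + 1/5*1/4 + 3/5*1/4 = 13/60
  d_1[4] = 0*1/6 + 1/5*2/3 + 1/5*1/12 + 3/5*1/4 = 3/10
d_1 = (1=3/10, 2=11/60, 3=13/60, 4=3/10)
  d_2[1] = 3/10*1/12 + 11/60*1/6 + 13/60*1/12 + 3/10*5/12 = 143/720
  d_2[2] = 3/10*1/3 + 11/60*1/12 + 13/60*7/12 + 3/10*1/12 = 4/15
  d_2[3] = 3/10*5/12 + 11/60*1/12 + 13/60*1/4 + 3/10*1/4 = 97/360
  d_2[4] = 3/10*1/6 + 11/60*2/3 + 13/60*1/12 + 3/10*1/4 = 191/720
d_2 = (1=143/720, 2=4/15, 3=97/360, 4=191/720)
  d_3[1] = 143/720*1/12 + 4/15*1/6 + 97/360*1/12 + 191/720*5/12 = 419/2160
  d_3[2] = 143/720*1/3 + 4/15*1/12 + 97/360*7/12 + 191/720*1/12 = 257/960
  d_3[3] = 143/720*5/12 + 4/15*1/12 + 97/360*1/4 + 191/720*1/4 = 1031/4320
  d_3[4] = 143/720*1/6 + 4/15*2/3 + 97/360*1/12 + 191/720*1/4 = 863/2880
d_3 = (1=419/2160, 2=257/960, 3=1031/4320, 4=863/2880)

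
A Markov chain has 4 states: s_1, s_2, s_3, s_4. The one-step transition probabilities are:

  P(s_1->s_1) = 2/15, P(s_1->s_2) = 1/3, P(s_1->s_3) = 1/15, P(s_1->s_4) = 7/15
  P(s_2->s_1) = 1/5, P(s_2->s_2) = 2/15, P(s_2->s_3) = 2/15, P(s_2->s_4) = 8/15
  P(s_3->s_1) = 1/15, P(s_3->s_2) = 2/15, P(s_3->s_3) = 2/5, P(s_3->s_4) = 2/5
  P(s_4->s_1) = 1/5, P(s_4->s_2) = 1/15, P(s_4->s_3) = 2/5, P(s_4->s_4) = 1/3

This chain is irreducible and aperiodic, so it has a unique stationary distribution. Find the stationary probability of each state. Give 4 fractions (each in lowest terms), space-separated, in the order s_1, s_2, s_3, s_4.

Answer: 241/1626 443/3252 511/1626 435/1084

Derivation:
The stationary distribution satisfies pi = pi * P, i.e.:
  pi_s_1 = 2/15*pi_s_1 + 1/5*pi_s_2 + 1/15*pi_s_3 + 1/5*pi_s_4
  pi_s_2 = 1/3*pi_s_1 + 2/15*pi_s_2 + 2/15*pi_s_3 + 1/15*pi_s_4
  pi_s_3 = 1/15*pi_s_1 + 2/15*pi_s_2 + 2/5*pi_s_3 + 2/5*pi_s_4
  pi_s_4 = 7/15*pi_s_1 + 8/15*pi_s_2 + 2/5*pi_s_3 + 1/3*pi_s_4
with normalization: pi_s_1 + pi_s_2 + pi_s_3 + pi_s_4 = 1.

Using the first 3 balance equations plus normalization, the linear system A*pi = b is:
  [-13/15, 1/5, 1/15, 1/5] . pi = 0
  [1/3, -13/15, 2/15, 1/15] . pi = 0
  [1/15, 2/15, -3/5, 2/5] . pi = 0
  [1, 1, 1, 1] . pi = 1

Solving yields:
  pi_s_1 = 241/1626
  pi_s_2 = 443/3252
  pi_s_3 = 511/1626
  pi_s_4 = 435/1084

Verification (pi * P):
  241/1626*2/15 + 443/3252*1/5 + 511/1626*1/15 + 435/1084*1/5 = 241/1626 = pi_s_1  (ok)
  241/1626*1/3 + 443/3252*2/15 + 511/1626*2/15 + 435/1084*1/15 = 443/3252 = pi_s_2  (ok)
  241/1626*1/15 + 443/3252*2/15 + 511/1626*2/5 + 435/1084*2/5 = 511/1626 = pi_s_3  (ok)
  241/1626*7/15 + 443/3252*8/15 + 511/1626*2/5 + 435/1084*1/3 = 435/1084 = pi_s_4  (ok)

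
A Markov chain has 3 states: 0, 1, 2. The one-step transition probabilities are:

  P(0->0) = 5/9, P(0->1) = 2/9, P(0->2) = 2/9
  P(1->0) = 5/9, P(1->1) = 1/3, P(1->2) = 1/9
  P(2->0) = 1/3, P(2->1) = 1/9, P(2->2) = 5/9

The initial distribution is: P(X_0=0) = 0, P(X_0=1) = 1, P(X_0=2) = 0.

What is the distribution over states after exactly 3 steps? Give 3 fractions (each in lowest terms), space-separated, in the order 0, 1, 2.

Answer: 41/81 164/729 196/729

Derivation:
Propagating the distribution step by step (d_{t+1} = d_t * P):
d_0 = (0=0, 1=1, 2=0)
  d_1[0] = 0*5/9 + 1*5/9 + 0*1/3 = 5/9
  d_1[1] = 0*2/9 + 1*1/3 + 0*1/9 = 1/3
  d_1[2] = 0*2/9 + 1*1/9 + 0*5/9 = 1/9
d_1 = (0=5/9, 1=1/3, 2=1/9)
  d_2[0] = 5/9*5/9 + 1/3*5/9 + 1/9*1/3 = 43/81
  d_2[1] = 5/9*2/9 + 1/3*1/3 + 1/9*1/9 = 20/81
  d_2[2] = 5/9*2/9 + 1/3*1/9 + 1/9*5/9 = 2/9
d_2 = (0=43/81, 1=20/81, 2=2/9)
  d_3[0] = 43/81*5/9 + 20/81*5/9 + 2/9*1/3 = 41/81
  d_3[1] = 43/81*2/9 + 20/81*1/3 + 2/9*1/9 = 164/729
  d_3[2] = 43/81*2/9 + 20/81*1/9 + 2/9*5/9 = 196/729
d_3 = (0=41/81, 1=164/729, 2=196/729)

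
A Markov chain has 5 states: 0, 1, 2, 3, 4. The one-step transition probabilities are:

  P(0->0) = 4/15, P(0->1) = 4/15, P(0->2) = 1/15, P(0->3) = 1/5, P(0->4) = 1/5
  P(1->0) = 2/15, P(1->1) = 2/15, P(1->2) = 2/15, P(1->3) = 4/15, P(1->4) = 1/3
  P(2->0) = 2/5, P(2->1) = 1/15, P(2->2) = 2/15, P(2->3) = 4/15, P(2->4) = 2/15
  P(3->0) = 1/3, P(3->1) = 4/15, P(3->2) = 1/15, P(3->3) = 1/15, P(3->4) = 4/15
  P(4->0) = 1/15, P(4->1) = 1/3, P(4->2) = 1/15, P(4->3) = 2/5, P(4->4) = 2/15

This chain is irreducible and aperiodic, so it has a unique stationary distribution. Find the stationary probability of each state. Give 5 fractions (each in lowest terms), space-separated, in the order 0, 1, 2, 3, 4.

The stationary distribution satisfies pi = pi * P, i.e.:
  pi_0 = 4/15*pi_0 + 2/15*pi_1 + 2/5*pi_2 + 1/3*pi_3 + 1/15*pi_4
  pi_1 = 4/15*pi_0 + 2/15*pi_1 + 1/15*pi_2 + 4/15*pi_3 + 1/3*pi_4
  pi_2 = 1/15*pi_0 + 2/15*pi_1 + 2/15*pi_2 + 1/15*pi_3 + 1/15*pi_4
  pi_3 = 1/5*pi_0 + 4/15*pi_1 + 4/15*pi_2 + 1/15*pi_3 + 2/5*pi_4
  pi_4 = 1/5*pi_0 + 1/3*pi_1 + 2/15*pi_2 + 4/15*pi_3 + 2/15*pi_4
with normalization: pi_0 + pi_1 + pi_2 + pi_3 + pi_4 = 1.

Using the first 4 balance equations plus normalization, the linear system A*pi = b is:
  [-11/15, 2/15, 2/5, 1/3, 1/15] . pi = 0
  [4/15, -13/15, 1/15, 4/15, 1/3] . pi = 0
  [1/15, 2/15, -13/15, 1/15, 1/15] . pi = 0
  [1/5, 4/15, 4/15, -14/15, 2/5] . pi = 0
  [1, 1, 1, 1, 1] . pi = 1

Solving yields:
  pi_0 = 2804/12871
  pi_1 = 14997/64355
  pi_2 = 5668/64355
  pi_3 = 15137/64355
  pi_4 = 14533/64355

Verification (pi * P):
  2804/12871*4/15 + 14997/64355*2/15 + 5668/64355*2/5 + 15137/64355*1/3 + 14533/64355*1/15 = 2804/12871 = pi_0  (ok)
  2804/12871*4/15 + 14997/64355*2/15 + 5668/64355*1/15 + 15137/64355*4/15 + 14533/64355*1/3 = 14997/64355 = pi_1  (ok)
  2804/12871*1/15 + 14997/64355*2/15 + 5668/64355*2/15 + 15137/64355*1/15 + 14533/64355*1/15 = 5668/64355 = pi_2  (ok)
  2804/12871*1/5 + 14997/64355*4/15 + 5668/64355*4/15 + 15137/64355*1/15 + 14533/64355*2/5 = 15137/64355 = pi_3  (ok)
  2804/12871*1/5 + 14997/64355*1/3 + 5668/64355*2/15 + 15137/64355*4/15 + 14533/64355*2/15 = 14533/64355 = pi_4  (ok)

Answer: 2804/12871 14997/64355 5668/64355 15137/64355 14533/64355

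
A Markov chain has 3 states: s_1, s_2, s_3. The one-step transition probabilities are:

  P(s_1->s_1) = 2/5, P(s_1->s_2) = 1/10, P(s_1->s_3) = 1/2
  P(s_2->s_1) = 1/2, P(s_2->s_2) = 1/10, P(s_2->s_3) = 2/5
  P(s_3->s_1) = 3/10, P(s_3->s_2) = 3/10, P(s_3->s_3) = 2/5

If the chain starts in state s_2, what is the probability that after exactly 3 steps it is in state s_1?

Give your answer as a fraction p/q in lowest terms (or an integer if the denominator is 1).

Answer: 373/1000

Derivation:
Computing P^3 by repeated multiplication:
P^1 =
  s_1: [2/5, 1/10, 1/2]
  s_2: [1/2, 1/10, 2/5]
  s_3: [3/10, 3/10, 2/5]
P^2 =
  s_1: [9/25, 1/5, 11/25]
  s_2: [37/100, 9/50, 9/20]
  s_3: [39/100, 9/50, 43/100]
P^3 =
  s_1: [47/125, 47/250, 109/250]
  s_2: [373/1000, 19/100, 437/1000]
  s_3: [3/8, 93/500, 439/1000]

(P^3)[s_2 -> s_1] = 373/1000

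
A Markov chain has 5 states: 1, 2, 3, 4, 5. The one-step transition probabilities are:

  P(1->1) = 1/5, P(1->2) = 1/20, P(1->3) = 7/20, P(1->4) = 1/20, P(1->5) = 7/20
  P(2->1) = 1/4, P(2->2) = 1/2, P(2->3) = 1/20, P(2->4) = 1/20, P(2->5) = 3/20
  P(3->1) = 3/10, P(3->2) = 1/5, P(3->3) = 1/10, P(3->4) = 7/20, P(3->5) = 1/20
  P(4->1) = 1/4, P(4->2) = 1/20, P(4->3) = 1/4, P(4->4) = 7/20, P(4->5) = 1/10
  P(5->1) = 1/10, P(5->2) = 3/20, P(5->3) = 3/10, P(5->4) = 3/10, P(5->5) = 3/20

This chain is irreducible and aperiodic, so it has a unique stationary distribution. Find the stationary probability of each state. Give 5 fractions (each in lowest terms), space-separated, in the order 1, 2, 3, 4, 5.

The stationary distribution satisfies pi = pi * P, i.e.:
  pi_1 = 1/5*pi_1 + 1/4*pi_2 + 3/10*pi_3 + 1/4*pi_4 + 1/10*pi_5
  pi_2 = 1/20*pi_1 + 1/2*pi_2 + 1/5*pi_3 + 1/20*pi_4 + 3/20*pi_5
  pi_3 = 7/20*pi_1 + 1/20*pi_2 + 1/10*pi_3 + 1/4*pi_4 + 3/10*pi_5
  pi_4 = 1/20*pi_1 + 1/20*pi_2 + 7/20*pi_3 + 7/20*pi_4 + 3/10*pi_5
  pi_5 = 7/20*pi_1 + 3/20*pi_2 + 1/20*pi_3 + 1/10*pi_4 + 3/20*pi_5
with normalization: pi_1 + pi_2 + pi_3 + pi_4 + pi_5 = 1.

Using the first 4 balance equations plus normalization, the linear system A*pi = b is:
  [-4/5, 1/4, 3/10, 1/4, 1/10] . pi = 0
  [1/20, -1/2, 1/5, 1/20, 3/20] . pi = 0
  [7/20, 1/20, -9/10, 1/4, 3/10] . pi = 0
  [1/20, 1/20, 7/20, -13/20, 3/10] . pi = 0
  [1, 1, 1, 1, 1] . pi = 1

Solving yields:
  pi_1 = 8120/36089
  pi_2 = 19333/108267
  pi_3 = 7686/36089
  pi_4 = 23905/108267
  pi_5 = 17611/108267

Verification (pi * P):
  8120/36089*1/5 + 19333/108267*1/4 + 7686/36089*3/10 + 23905/108267*1/4 + 17611/108267*1/10 = 8120/36089 = pi_1  (ok)
  8120/36089*1/20 + 19333/108267*1/2 + 7686/36089*1/5 + 23905/108267*1/20 + 17611/108267*3/20 = 19333/108267 = pi_2  (ok)
  8120/36089*7/20 + 19333/108267*1/20 + 7686/36089*1/10 + 23905/108267*1/4 + 17611/108267*3/10 = 7686/36089 = pi_3  (ok)
  8120/36089*1/20 + 19333/108267*1/20 + 7686/36089*7/20 + 23905/108267*7/20 + 17611/108267*3/10 = 23905/108267 = pi_4  (ok)
  8120/36089*7/20 + 19333/108267*3/20 + 7686/36089*1/20 + 23905/108267*1/10 + 17611/108267*3/20 = 17611/108267 = pi_5  (ok)

Answer: 8120/36089 19333/108267 7686/36089 23905/108267 17611/108267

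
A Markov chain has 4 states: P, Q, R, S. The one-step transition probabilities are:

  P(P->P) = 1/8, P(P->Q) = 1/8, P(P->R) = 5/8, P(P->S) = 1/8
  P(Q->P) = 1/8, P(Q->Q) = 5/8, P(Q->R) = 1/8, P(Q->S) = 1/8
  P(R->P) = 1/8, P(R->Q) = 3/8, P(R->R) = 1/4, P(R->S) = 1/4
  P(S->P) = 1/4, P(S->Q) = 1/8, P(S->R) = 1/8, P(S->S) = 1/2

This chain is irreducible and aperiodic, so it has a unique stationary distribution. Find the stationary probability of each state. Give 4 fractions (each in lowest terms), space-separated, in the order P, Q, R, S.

The stationary distribution satisfies pi = pi * P, i.e.:
  pi_P = 1/8*pi_P + 1/8*pi_Q + 1/8*pi_R + 1/4*pi_S
  pi_Q = 1/8*pi_P + 5/8*pi_Q + 3/8*pi_R + 1/8*pi_S
  pi_R = 5/8*pi_P + 1/8*pi_Q + 1/4*pi_R + 1/8*pi_S
  pi_S = 1/8*pi_P + 1/8*pi_Q + 1/4*pi_R + 1/2*pi_S
with normalization: pi_P + pi_Q + pi_R + pi_S = 1.

Using the first 3 balance equations plus normalization, the linear system A*pi = b is:
  [-7/8, 1/8, 1/8, 1/4] . pi = 0
  [1/8, -3/8, 3/8, 1/8] . pi = 0
  [5/8, 1/8, -3/4, 1/8] . pi = 0
  [1, 1, 1, 1] . pi = 1

Solving yields:
  pi_P = 43/276
  pi_Q = 101/276
  pi_R = 16/69
  pi_S = 17/69

Verification (pi * P):
  43/276*1/8 + 101/276*1/8 + 16/69*1/8 + 17/69*1/4 = 43/276 = pi_P  (ok)
  43/276*1/8 + 101/276*5/8 + 16/69*3/8 + 17/69*1/8 = 101/276 = pi_Q  (ok)
  43/276*5/8 + 101/276*1/8 + 16/69*1/4 + 17/69*1/8 = 16/69 = pi_R  (ok)
  43/276*1/8 + 101/276*1/8 + 16/69*1/4 + 17/69*1/2 = 17/69 = pi_S  (ok)

Answer: 43/276 101/276 16/69 17/69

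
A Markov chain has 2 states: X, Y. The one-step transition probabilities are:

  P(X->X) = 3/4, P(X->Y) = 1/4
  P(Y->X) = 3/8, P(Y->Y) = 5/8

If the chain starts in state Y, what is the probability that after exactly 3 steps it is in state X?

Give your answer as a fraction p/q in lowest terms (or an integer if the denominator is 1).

Answer: 291/512

Derivation:
Computing P^3 by repeated multiplication:
P^1 =
  X: [3/4, 1/4]
  Y: [3/8, 5/8]
P^2 =
  X: [21/32, 11/32]
  Y: [33/64, 31/64]
P^3 =
  X: [159/256, 97/256]
  Y: [291/512, 221/512]

(P^3)[Y -> X] = 291/512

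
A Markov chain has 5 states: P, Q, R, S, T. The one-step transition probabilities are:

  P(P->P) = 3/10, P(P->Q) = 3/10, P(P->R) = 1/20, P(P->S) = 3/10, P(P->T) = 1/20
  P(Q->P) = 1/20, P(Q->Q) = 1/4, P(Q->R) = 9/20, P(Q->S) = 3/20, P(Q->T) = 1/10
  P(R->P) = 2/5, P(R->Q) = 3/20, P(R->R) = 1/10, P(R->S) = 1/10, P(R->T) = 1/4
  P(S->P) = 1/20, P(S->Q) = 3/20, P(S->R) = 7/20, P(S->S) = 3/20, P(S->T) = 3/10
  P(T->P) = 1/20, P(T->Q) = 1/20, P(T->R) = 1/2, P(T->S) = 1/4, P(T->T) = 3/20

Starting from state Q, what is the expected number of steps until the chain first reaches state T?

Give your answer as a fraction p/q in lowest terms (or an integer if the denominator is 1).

Answer: 2885/471

Derivation:
Let h_i = expected steps to first reach T from state i.
Boundary: h_T = 0.
First-step equations for the other states:
  h_P = 1 + 3/10*h_P + 3/10*h_Q + 1/20*h_R + 3/10*h_S + 1/20*h_T
  h_Q = 1 + 1/20*h_P + 1/4*h_Q + 9/20*h_R + 3/20*h_S + 1/10*h_T
  h_R = 1 + 2/5*h_P + 3/20*h_Q + 1/10*h_R + 1/10*h_S + 1/4*h_T
  h_S = 1 + 1/20*h_P + 3/20*h_Q + 7/20*h_R + 3/20*h_S + 3/10*h_T

Substituting h_T = 0 and rearranging gives the linear system (I - Q) h = 1:
  [7/10, -3/10, -1/20, -3/10] . (h_P, h_Q, h_R, h_S) = 1
  [-1/20, 3/4, -9/20, -3/20] . (h_P, h_Q, h_R, h_S) = 1
  [-2/5, -3/20, 9/10, -1/10] . (h_P, h_Q, h_R, h_S) = 1
  [-1/20, -3/20, -7/20, 17/20] . (h_P, h_Q, h_R, h_S) = 1

Solving yields:
  h_P = 2065/314
  h_Q = 2885/471
  h_R = 880/157
  h_S = 1555/314

Starting state is Q, so the expected hitting time is h_Q = 2885/471.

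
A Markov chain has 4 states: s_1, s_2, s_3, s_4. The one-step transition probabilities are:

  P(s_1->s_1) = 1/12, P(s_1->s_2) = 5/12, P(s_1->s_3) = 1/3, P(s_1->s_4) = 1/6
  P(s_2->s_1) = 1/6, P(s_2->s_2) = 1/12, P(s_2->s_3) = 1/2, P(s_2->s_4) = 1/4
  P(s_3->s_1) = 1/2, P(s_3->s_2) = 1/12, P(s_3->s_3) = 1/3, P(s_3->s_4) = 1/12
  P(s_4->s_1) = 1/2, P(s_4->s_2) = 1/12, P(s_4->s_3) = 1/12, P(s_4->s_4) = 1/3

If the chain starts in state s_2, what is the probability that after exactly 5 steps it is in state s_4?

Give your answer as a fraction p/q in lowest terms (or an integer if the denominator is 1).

Computing P^5 by repeated multiplication:
P^1 =
  s_1: [1/12, 5/12, 1/3, 1/6]
  s_2: [1/6, 1/12, 1/2, 1/4]
  s_3: [1/2, 1/12, 1/3, 1/12]
  s_4: [1/2, 1/12, 1/12, 1/3]
P^2 =
  s_1: [47/144, 1/9, 13/36, 29/144]
  s_2: [29/72, 5/36, 41/144, 25/144]
  s_3: [19/72, 1/4, 47/144, 23/144]
  s_4: [19/72, 1/4, 19/72, 2/9]
P^3 =
  s_1: [565/1728, 83/432, 521/1728, 155/864]
  s_2: [247/864, 47/216, 541/1728, 317/1728]
  s_3: [265/864, 37/216, 193/576, 323/1728]
  s_4: [265/864, 37/216, 23/72, 175/864]
P^4 =
  s_1: [6215/20736, 997/5184, 3323/10368, 3887/20736]
  s_2: [3197/10368, 463/2592, 6713/20736, 3925/20736]
  s_3: [121/384, 481/2592, 6535/20736, 1273/6912]
  s_4: [121/384, 481/2592, 3227/10368, 325/1728]
P^5 =
  s_1: [77389/248832, 11399/62208, 79259/248832, 11647/62208]
  s_2: [38815/124416, 5789/31104, 78577/248832, 46313/248832]
  s_3: [38177/124416, 217/1152, 79183/248832, 46423/248832]
  s_4: [38177/124416, 217/1152, 19735/62208, 23333/124416]

(P^5)[s_2 -> s_4] = 46313/248832

Answer: 46313/248832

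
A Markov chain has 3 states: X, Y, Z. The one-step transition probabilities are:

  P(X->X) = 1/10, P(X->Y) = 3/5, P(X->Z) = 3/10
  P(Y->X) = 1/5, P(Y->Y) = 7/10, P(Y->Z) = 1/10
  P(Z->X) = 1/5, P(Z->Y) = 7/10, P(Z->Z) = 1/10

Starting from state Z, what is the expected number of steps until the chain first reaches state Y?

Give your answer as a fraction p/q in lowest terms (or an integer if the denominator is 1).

Answer: 22/15

Derivation:
Let h_i = expected steps to first reach Y from state i.
Boundary: h_Y = 0.
First-step equations for the other states:
  h_X = 1 + 1/10*h_X + 3/5*h_Y + 3/10*h_Z
  h_Z = 1 + 1/5*h_X + 7/10*h_Y + 1/10*h_Z

Substituting h_Y = 0 and rearranging gives the linear system (I - Q) h = 1:
  [9/10, -3/10] . (h_X, h_Z) = 1
  [-1/5, 9/10] . (h_X, h_Z) = 1

Solving yields:
  h_X = 8/5
  h_Z = 22/15

Starting state is Z, so the expected hitting time is h_Z = 22/15.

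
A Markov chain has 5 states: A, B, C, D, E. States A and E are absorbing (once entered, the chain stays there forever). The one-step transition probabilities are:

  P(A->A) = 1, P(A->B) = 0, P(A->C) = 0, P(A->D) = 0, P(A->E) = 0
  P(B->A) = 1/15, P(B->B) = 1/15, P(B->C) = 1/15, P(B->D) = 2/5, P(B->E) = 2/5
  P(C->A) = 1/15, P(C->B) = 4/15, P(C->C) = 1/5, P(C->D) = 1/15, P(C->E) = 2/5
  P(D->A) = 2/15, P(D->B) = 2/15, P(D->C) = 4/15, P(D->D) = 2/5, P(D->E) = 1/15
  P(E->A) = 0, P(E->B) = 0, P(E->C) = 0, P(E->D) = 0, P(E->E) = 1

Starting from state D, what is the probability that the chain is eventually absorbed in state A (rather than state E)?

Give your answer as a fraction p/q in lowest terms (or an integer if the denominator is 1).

Let a_i = P(absorbed in A | start in state i).
Boundary conditions: a_A = 1, a_E = 0.
For each transient state i, a_i = sum_j P(i->j) * a_j:
  a_B = 1/15*a_A + 1/15*a_B + 1/15*a_C + 2/5*a_D + 2/5*a_E
  a_C = 1/15*a_A + 4/15*a_B + 1/5*a_C + 1/15*a_D + 2/5*a_E
  a_D = 2/15*a_A + 2/15*a_B + 4/15*a_C + 2/5*a_D + 1/15*a_E

Substituting a_A = 1 and a_E = 0, rearrange to (I - Q) a = r where r[i] = P(i -> A):
  [14/15, -1/15, -2/5] . (a_B, a_C, a_D) = 1/15
  [-4/15, 4/5, -1/15] . (a_B, a_C, a_D) = 1/15
  [-2/15, -4/15, 3/5] . (a_B, a_C, a_D) = 2/15

Solving yields:
  a_B = 283/1178
  a_C = 6/31
  a_D = 213/589

Starting state is D, so the absorption probability is a_D = 213/589.

Answer: 213/589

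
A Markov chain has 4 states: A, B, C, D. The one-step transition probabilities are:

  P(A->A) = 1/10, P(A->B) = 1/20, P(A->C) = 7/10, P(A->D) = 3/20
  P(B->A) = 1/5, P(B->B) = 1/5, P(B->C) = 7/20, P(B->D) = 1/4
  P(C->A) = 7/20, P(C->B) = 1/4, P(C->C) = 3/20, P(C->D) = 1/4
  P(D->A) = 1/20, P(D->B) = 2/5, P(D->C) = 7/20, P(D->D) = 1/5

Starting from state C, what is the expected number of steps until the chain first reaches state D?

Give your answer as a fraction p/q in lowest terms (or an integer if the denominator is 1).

Let h_i = expected steps to first reach D from state i.
Boundary: h_D = 0.
First-step equations for the other states:
  h_A = 1 + 1/10*h_A + 1/20*h_B + 7/10*h_C + 3/20*h_D
  h_B = 1 + 1/5*h_A + 1/5*h_B + 7/20*h_C + 1/4*h_D
  h_C = 1 + 7/20*h_A + 1/4*h_B + 3/20*h_C + 1/4*h_D

Substituting h_D = 0 and rearranging gives the linear system (I - Q) h = 1:
  [9/10, -1/20, -7/10] . (h_A, h_B, h_C) = 1
  [-1/5, 4/5, -7/20] . (h_A, h_B, h_C) = 1
  [-7/20, -1/4, 17/20] . (h_A, h_B, h_C) = 1

Solving yields:
  h_A = 3700/767
  h_B = 260/59
  h_C = 3420/767

Starting state is C, so the expected hitting time is h_C = 3420/767.

Answer: 3420/767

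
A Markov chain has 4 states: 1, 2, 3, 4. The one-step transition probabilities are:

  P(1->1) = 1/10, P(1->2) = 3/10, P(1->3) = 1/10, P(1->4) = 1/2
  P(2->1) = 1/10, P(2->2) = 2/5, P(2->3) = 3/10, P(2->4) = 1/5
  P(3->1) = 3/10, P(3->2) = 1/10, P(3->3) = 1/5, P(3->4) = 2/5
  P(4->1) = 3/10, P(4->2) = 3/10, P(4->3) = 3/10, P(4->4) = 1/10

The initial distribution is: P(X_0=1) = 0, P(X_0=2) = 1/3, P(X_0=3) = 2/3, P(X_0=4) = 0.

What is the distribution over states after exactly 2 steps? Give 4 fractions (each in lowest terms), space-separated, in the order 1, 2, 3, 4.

Propagating the distribution step by step (d_{t+1} = d_t * P):
d_0 = (1=0, 2=1/3, 3=2/3, 4=0)
  d_1[1] = 0*1/10 + 1/3*1/10 + 2/3*3/10 + 0*3/10 = 7/30
  d_1[2] = 0*3/10 + 1/3*2/5 + 2/3*1/10 + 0*3/10 = 1/5
  d_1[3] = 0*1/10 + 1/3*3/10 + 2/3*1/5 + 0*3/10 = 7/30
  d_1[4] = 0*1/2 + 1/3*1/5 + 2/3*2/5 + 0*1/10 = 1/3
d_1 = (1=7/30, 2=1/5, 3=7/30, 4=1/3)
  d_2[1] = 7/30*1/10 + 1/5*1/10 + 7/30*3/10 + 1/3*3/10 = 16/75
  d_2[2] = 7/30*3/10 + 1/5*2/5 + 7/30*1/10 + 1/3*3/10 = 41/150
  d_2[3] = 7/30*1/10 + 1/5*3/10 + 7/30*1/5 + 1/3*3/10 = 23/100
  d_2[4] = 7/30*1/2 + 1/5*1/5 + 7/30*2/5 + 1/3*1/10 = 17/60
d_2 = (1=16/75, 2=41/150, 3=23/100, 4=17/60)

Answer: 16/75 41/150 23/100 17/60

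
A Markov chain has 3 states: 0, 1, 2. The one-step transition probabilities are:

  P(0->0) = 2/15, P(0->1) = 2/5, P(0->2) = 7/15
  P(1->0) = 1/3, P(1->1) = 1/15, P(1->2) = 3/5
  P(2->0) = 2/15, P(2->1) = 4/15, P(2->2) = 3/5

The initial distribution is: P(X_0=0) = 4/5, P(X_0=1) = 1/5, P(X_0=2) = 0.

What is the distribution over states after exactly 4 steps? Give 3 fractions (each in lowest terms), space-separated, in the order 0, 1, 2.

Propagating the distribution step by step (d_{t+1} = d_t * P):
d_0 = (0=4/5, 1=1/5, 2=0)
  d_1[0] = 4/5*2/15 + 1/5*1/3 + 0*2/15 = 13/75
  d_1[1] = 4/5*2/5 + 1/5*1/15 + 0*4/15 = 1/3
  d_1[2] = 4/5*7/15 + 1/5*3/5 + 0*3/5 = 37/75
d_1 = (0=13/75, 1=1/3, 2=37/75)
  d_2[0] = 13/75*2/15 + 1/3*1/3 + 37/75*2/15 = 1/5
  d_2[1] = 13/75*2/5 + 1/3*1/15 + 37/75*4/15 = 251/1125
  d_2[2] = 13/75*7/15 + 1/3*3/5 + 37/75*3/5 = 649/1125
d_2 = (0=1/5, 1=251/1125, 2=649/1125)
  d_3[0] = 1/5*2/15 + 251/1125*1/3 + 649/1125*2/15 = 1001/5625
  d_3[1] = 1/5*2/5 + 251/1125*1/15 + 649/1125*4/15 = 1399/5625
  d_3[2] = 1/5*7/15 + 251/1125*3/5 + 649/1125*3/5 = 43/75
d_3 = (0=1001/5625, 1=1399/5625, 2=43/75)
  d_4[0] = 1001/5625*2/15 + 1399/5625*1/3 + 43/75*2/15 = 5149/28125
  d_4[1] = 1001/5625*2/5 + 1399/5625*1/15 + 43/75*4/15 = 4061/16875
  d_4[2] = 1001/5625*7/15 + 1399/5625*3/5 + 43/75*3/5 = 48623/84375
d_4 = (0=5149/28125, 1=4061/16875, 2=48623/84375)

Answer: 5149/28125 4061/16875 48623/84375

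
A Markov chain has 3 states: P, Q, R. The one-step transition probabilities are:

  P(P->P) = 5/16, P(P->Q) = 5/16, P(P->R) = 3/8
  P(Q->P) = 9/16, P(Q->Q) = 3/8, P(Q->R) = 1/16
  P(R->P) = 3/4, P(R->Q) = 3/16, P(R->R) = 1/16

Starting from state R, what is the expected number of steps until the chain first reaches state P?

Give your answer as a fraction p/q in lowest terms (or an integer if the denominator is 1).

Answer: 208/147

Derivation:
Let h_i = expected steps to first reach P from state i.
Boundary: h_P = 0.
First-step equations for the other states:
  h_Q = 1 + 9/16*h_P + 3/8*h_Q + 1/16*h_R
  h_R = 1 + 3/4*h_P + 3/16*h_Q + 1/16*h_R

Substituting h_P = 0 and rearranging gives the linear system (I - Q) h = 1:
  [5/8, -1/16] . (h_Q, h_R) = 1
  [-3/16, 15/16] . (h_Q, h_R) = 1

Solving yields:
  h_Q = 256/147
  h_R = 208/147

Starting state is R, so the expected hitting time is h_R = 208/147.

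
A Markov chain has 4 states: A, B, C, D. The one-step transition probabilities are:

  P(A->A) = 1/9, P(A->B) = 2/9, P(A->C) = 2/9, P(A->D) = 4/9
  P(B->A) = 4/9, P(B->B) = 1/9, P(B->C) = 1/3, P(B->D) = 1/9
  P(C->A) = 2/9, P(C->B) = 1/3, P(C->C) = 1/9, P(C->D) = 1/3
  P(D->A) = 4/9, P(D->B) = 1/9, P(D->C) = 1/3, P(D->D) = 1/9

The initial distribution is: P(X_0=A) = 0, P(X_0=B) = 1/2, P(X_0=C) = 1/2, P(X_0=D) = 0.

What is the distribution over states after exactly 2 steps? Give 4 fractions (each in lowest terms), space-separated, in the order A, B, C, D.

Answer: 23/81 16/81 20/81 22/81

Derivation:
Propagating the distribution step by step (d_{t+1} = d_t * P):
d_0 = (A=0, B=1/2, C=1/2, D=0)
  d_1[A] = 0*1/9 + 1/2*4/9 + 1/2*2/9 + 0*4/9 = 1/3
  d_1[B] = 0*2/9 + 1/2*1/9 + 1/2*1/3 + 0*1/9 = 2/9
  d_1[C] = 0*2/9 + 1/2*1/3 + 1/2*1/9 + 0*1/3 = 2/9
  d_1[D] = 0*4/9 + 1/2*1/9 + 1/2*1/3 + 0*1/9 = 2/9
d_1 = (A=1/3, B=2/9, C=2/9, D=2/9)
  d_2[A] = 1/3*1/9 + 2/9*4/9 + 2/9*2/9 + 2/9*4/9 = 23/81
  d_2[B] = 1/3*2/9 + 2/9*1/9 + 2/9*1/3 + 2/9*1/9 = 16/81
  d_2[C] = 1/3*2/9 + 2/9*1/3 + 2/9*1/9 + 2/9*1/3 = 20/81
  d_2[D] = 1/3*4/9 + 2/9*1/9 + 2/9*1/3 + 2/9*1/9 = 22/81
d_2 = (A=23/81, B=16/81, C=20/81, D=22/81)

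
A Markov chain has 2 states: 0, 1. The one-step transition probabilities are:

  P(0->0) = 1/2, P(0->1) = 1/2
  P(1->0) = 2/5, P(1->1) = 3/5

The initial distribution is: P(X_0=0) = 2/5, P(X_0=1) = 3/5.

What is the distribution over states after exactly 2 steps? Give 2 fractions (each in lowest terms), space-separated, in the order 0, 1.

Propagating the distribution step by step (d_{t+1} = d_t * P):
d_0 = (0=2/5, 1=3/5)
  d_1[0] = 2/5*1/2 + 3/5*2/5 = 11/25
  d_1[1] = 2/5*1/2 + 3/5*3/5 = 14/25
d_1 = (0=11/25, 1=14/25)
  d_2[0] = 11/25*1/2 + 14/25*2/5 = 111/250
  d_2[1] = 11/25*1/2 + 14/25*3/5 = 139/250
d_2 = (0=111/250, 1=139/250)

Answer: 111/250 139/250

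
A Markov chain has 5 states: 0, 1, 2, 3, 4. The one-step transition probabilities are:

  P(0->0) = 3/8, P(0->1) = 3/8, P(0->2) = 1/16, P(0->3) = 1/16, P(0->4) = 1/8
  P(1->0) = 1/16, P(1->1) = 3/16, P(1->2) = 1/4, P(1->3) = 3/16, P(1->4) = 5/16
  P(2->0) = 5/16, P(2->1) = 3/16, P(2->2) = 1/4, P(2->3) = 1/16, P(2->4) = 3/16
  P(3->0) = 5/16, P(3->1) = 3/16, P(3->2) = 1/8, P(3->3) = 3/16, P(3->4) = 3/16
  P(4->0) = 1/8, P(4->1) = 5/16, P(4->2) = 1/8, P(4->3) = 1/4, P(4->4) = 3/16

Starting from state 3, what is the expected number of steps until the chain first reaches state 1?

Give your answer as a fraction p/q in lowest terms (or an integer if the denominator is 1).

Answer: 948/251

Derivation:
Let h_i = expected steps to first reach 1 from state i.
Boundary: h_1 = 0.
First-step equations for the other states:
  h_0 = 1 + 3/8*h_0 + 3/8*h_1 + 1/16*h_2 + 1/16*h_3 + 1/8*h_4
  h_2 = 1 + 5/16*h_0 + 3/16*h_1 + 1/4*h_2 + 1/16*h_3 + 3/16*h_4
  h_3 = 1 + 5/16*h_0 + 3/16*h_1 + 1/8*h_2 + 3/16*h_3 + 3/16*h_4
  h_4 = 1 + 1/8*h_0 + 5/16*h_1 + 1/8*h_2 + 1/4*h_3 + 3/16*h_4

Substituting h_1 = 0 and rearranging gives the linear system (I - Q) h = 1:
  [5/8, -1/16, -1/16, -1/8] . (h_0, h_2, h_3, h_4) = 1
  [-5/16, 3/4, -1/16, -3/16] . (h_0, h_2, h_3, h_4) = 1
  [-5/16, -1/8, 13/16, -3/16] . (h_0, h_2, h_3, h_4) = 1
  [-1/8, -1/8, -1/4, 13/16] . (h_0, h_2, h_3, h_4) = 1

Solving yields:
  h_0 = 764/251
  h_2 = 948/251
  h_3 = 948/251
  h_4 = 864/251

Starting state is 3, so the expected hitting time is h_3 = 948/251.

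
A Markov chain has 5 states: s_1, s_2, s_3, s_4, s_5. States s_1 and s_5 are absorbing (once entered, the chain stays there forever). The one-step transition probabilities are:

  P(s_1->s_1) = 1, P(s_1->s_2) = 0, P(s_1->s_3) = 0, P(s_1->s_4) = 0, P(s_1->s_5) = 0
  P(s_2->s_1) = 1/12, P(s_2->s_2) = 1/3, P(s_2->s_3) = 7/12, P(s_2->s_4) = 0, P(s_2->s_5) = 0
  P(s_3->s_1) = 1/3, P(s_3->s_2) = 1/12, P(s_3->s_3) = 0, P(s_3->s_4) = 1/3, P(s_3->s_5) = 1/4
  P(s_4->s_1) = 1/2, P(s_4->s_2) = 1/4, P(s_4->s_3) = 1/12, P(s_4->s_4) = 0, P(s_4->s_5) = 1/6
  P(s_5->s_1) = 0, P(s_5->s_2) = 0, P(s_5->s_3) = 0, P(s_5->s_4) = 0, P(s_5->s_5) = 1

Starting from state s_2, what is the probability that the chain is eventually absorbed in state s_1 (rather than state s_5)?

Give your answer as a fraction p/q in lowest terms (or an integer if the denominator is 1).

Answer: 23/34

Derivation:
Let a_i = P(absorbed in s_1 | start in state i).
Boundary conditions: a_s_1 = 1, a_s_5 = 0.
For each transient state i, a_i = sum_j P(i->j) * a_j:
  a_s_2 = 1/12*a_s_1 + 1/3*a_s_2 + 7/12*a_s_3 + 0*a_s_4 + 0*a_s_5
  a_s_3 = 1/3*a_s_1 + 1/12*a_s_2 + 0*a_s_3 + 1/3*a_s_4 + 1/4*a_s_5
  a_s_4 = 1/2*a_s_1 + 1/4*a_s_2 + 1/12*a_s_3 + 0*a_s_4 + 1/6*a_s_5

Substituting a_s_1 = 1 and a_s_5 = 0, rearrange to (I - Q) a = r where r[i] = P(i -> s_1):
  [2/3, -7/12, 0] . (a_s_2, a_s_3, a_s_4) = 1/12
  [-1/12, 1, -1/3] . (a_s_2, a_s_3, a_s_4) = 1/3
  [-1/4, -1/12, 1] . (a_s_2, a_s_3, a_s_4) = 1/2

Solving yields:
  a_s_2 = 23/34
  a_s_3 = 75/119
  a_s_4 = 687/952

Starting state is s_2, so the absorption probability is a_s_2 = 23/34.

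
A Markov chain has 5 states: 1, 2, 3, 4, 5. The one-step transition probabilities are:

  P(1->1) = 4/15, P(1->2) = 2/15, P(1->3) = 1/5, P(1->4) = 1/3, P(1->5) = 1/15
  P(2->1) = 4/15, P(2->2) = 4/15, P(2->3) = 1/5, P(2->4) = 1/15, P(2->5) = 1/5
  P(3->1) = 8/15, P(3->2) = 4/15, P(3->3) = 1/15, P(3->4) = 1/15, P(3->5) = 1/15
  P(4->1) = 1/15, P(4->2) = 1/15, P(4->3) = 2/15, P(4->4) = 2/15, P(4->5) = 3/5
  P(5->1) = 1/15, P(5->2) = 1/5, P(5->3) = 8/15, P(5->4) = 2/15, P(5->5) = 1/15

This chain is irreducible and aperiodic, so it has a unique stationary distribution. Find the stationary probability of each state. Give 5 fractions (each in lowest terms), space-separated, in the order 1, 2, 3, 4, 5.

Answer: 8379/32440 6129/32440 7103/32440 5119/32440 571/3244

Derivation:
The stationary distribution satisfies pi = pi * P, i.e.:
  pi_1 = 4/15*pi_1 + 4/15*pi_2 + 8/15*pi_3 + 1/15*pi_4 + 1/15*pi_5
  pi_2 = 2/15*pi_1 + 4/15*pi_2 + 4/15*pi_3 + 1/15*pi_4 + 1/5*pi_5
  pi_3 = 1/5*pi_1 + 1/5*pi_2 + 1/15*pi_3 + 2/15*pi_4 + 8/15*pi_5
  pi_4 = 1/3*pi_1 + 1/15*pi_2 + 1/15*pi_3 + 2/15*pi_4 + 2/15*pi_5
  pi_5 = 1/15*pi_1 + 1/5*pi_2 + 1/15*pi_3 + 3/5*pi_4 + 1/15*pi_5
with normalization: pi_1 + pi_2 + pi_3 + pi_4 + pi_5 = 1.

Using the first 4 balance equations plus normalization, the linear system A*pi = b is:
  [-11/15, 4/15, 8/15, 1/15, 1/15] . pi = 0
  [2/15, -11/15, 4/15, 1/15, 1/5] . pi = 0
  [1/5, 1/5, -14/15, 2/15, 8/15] . pi = 0
  [1/3, 1/15, 1/15, -13/15, 2/15] . pi = 0
  [1, 1, 1, 1, 1] . pi = 1

Solving yields:
  pi_1 = 8379/32440
  pi_2 = 6129/32440
  pi_3 = 7103/32440
  pi_4 = 5119/32440
  pi_5 = 571/3244

Verification (pi * P):
  8379/32440*4/15 + 6129/32440*4/15 + 7103/32440*8/15 + 5119/32440*1/15 + 571/3244*1/15 = 8379/32440 = pi_1  (ok)
  8379/32440*2/15 + 6129/32440*4/15 + 7103/32440*4/15 + 5119/32440*1/15 + 571/3244*1/5 = 6129/32440 = pi_2  (ok)
  8379/32440*1/5 + 6129/32440*1/5 + 7103/32440*1/15 + 5119/32440*2/15 + 571/3244*8/15 = 7103/32440 = pi_3  (ok)
  8379/32440*1/3 + 6129/32440*1/15 + 7103/32440*1/15 + 5119/32440*2/15 + 571/3244*2/15 = 5119/32440 = pi_4  (ok)
  8379/32440*1/15 + 6129/32440*1/5 + 7103/32440*1/15 + 5119/32440*3/5 + 571/3244*1/15 = 571/3244 = pi_5  (ok)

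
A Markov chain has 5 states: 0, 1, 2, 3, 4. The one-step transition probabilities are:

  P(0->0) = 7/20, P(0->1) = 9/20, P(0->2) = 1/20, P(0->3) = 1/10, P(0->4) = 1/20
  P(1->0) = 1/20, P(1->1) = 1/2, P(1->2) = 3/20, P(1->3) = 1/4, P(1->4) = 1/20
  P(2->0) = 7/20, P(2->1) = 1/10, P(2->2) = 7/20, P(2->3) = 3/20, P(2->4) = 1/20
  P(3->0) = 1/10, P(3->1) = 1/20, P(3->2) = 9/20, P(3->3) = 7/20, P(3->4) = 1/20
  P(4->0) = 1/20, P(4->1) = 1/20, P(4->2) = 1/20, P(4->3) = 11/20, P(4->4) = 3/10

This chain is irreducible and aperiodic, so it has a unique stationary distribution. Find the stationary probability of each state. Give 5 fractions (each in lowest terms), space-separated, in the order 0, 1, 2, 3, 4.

The stationary distribution satisfies pi = pi * P, i.e.:
  pi_0 = 7/20*pi_0 + 1/20*pi_1 + 7/20*pi_2 + 1/10*pi_3 + 1/20*pi_4
  pi_1 = 9/20*pi_0 + 1/2*pi_1 + 1/10*pi_2 + 1/20*pi_3 + 1/20*pi_4
  pi_2 = 1/20*pi_0 + 3/20*pi_1 + 7/20*pi_2 + 9/20*pi_3 + 1/20*pi_4
  pi_3 = 1/10*pi_0 + 1/4*pi_1 + 3/20*pi_2 + 7/20*pi_3 + 11/20*pi_4
  pi_4 = 1/20*pi_0 + 1/20*pi_1 + 1/20*pi_2 + 1/20*pi_3 + 3/10*pi_4
with normalization: pi_0 + pi_1 + pi_2 + pi_3 + pi_4 = 1.

Using the first 4 balance equations plus normalization, the linear system A*pi = b is:
  [-13/20, 1/20, 7/20, 1/10, 1/20] . pi = 0
  [9/20, -1/2, 1/10, 1/20, 1/20] . pi = 0
  [1/20, 3/20, -13/20, 9/20, 1/20] . pi = 0
  [1/10, 1/4, 3/20, -13/20, 11/20] . pi = 0
  [1, 1, 1, 1, 1] . pi = 1

Solving yields:
  pi_0 = 1327/6852
  pi_1 = 17407/68520
  pi_2 = 5599/22840
  pi_3 = 8239/34260
  pi_4 = 1/15

Verification (pi * P):
  1327/6852*7/20 + 17407/68520*1/20 + 5599/22840*7/20 + 8239/34260*1/10 + 1/15*1/20 = 1327/6852 = pi_0  (ok)
  1327/6852*9/20 + 17407/68520*1/2 + 5599/22840*1/10 + 8239/34260*1/20 + 1/15*1/20 = 17407/68520 = pi_1  (ok)
  1327/6852*1/20 + 17407/68520*3/20 + 5599/22840*7/20 + 8239/34260*9/20 + 1/15*1/20 = 5599/22840 = pi_2  (ok)
  1327/6852*1/10 + 17407/68520*1/4 + 5599/22840*3/20 + 8239/34260*7/20 + 1/15*11/20 = 8239/34260 = pi_3  (ok)
  1327/6852*1/20 + 17407/68520*1/20 + 5599/22840*1/20 + 8239/34260*1/20 + 1/15*3/10 = 1/15 = pi_4  (ok)

Answer: 1327/6852 17407/68520 5599/22840 8239/34260 1/15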